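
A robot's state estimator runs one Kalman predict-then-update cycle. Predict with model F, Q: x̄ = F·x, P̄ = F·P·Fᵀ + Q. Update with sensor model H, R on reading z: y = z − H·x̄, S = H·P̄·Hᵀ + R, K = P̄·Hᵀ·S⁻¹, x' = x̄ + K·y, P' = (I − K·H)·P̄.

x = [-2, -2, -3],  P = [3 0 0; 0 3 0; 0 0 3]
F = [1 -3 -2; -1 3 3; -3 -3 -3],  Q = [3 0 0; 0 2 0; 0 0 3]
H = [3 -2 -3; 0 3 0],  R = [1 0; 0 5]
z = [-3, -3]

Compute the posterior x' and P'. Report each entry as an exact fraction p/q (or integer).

x' = [27870/18409, -65167/55227, 61113/18409]
P' = [504993/92045 -7369/18409 528327/92045; -7369/18409 30245/55227 -14076/18409; 528327/92045 -14076/18409 584178/92045]

x̄ = F·x = [10, -13, 21]
P̄ = F·P·Fᵀ + Q = [45 -48 36; -48 59 -45; 36 -45 84]
y = z − H·x̄ = [4, 36]
S = H·P̄·Hᵀ + R = [786 -381; -381 536]
K = P̄·Hᵀ·S⁻¹ = [3688/92045 -22107/92045; -127/55227 6049/18409; -26793/92045 -42228/92045]
x' = x̄ + K·y = [27870/18409, -65167/55227, 61113/18409]
P' = (I − K·H)·P̄ = [504993/92045 -7369/18409 528327/92045; -7369/18409 30245/55227 -14076/18409; 528327/92045 -14076/18409 584178/92045]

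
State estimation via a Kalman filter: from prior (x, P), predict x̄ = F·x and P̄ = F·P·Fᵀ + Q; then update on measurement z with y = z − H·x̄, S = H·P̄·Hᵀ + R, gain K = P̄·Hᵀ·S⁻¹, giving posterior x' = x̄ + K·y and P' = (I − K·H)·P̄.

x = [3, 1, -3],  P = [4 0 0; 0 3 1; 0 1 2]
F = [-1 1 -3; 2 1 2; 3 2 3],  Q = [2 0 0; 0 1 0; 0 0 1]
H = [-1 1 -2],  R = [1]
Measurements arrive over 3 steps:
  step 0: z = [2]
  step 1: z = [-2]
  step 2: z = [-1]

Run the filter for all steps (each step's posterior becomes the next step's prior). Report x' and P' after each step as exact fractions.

step 0: x' = [149/17, -79/17, -130/17], P' = [639/34 -186/17 -254/17; -186/17 160/17 177/17; -254/17 177/17 667/51]
step 1: x' = [67851/7331, -11861/7331, -32624/7331], P' = [119084/7331 -31677/7331 -75898/7331; -31677/7331 31047/7331 32861/7331; -75898/7331 32861/7331 57195/7331]
step 2: x' = [1191214/731603, 1317963/731603, 487253/731603], P' = [8806753/731603 -2291486/731603 -5529520/731603; -2291486/731603 2928467/731603 2752911/731603; -5529520/731603 2752911/731603 4383951/731603]

step 0: x̄ = F·x = [7, 1, 2]
step 0: P̄ = F·P·Fᵀ + Q = [21 -18 -27; -18 32 49; -27 49 79]
step 0: y = z − H·x̄ = [12]
step 0: S = H·P̄·Hᵀ + R = [102]
step 0: K = P̄·Hᵀ·S⁻¹ = [5/34; -8/17; -41/51]
step 0: x' = x̄ + K·y = [149/17, -79/17, -130/17]
step 0: P' = (I − K·H)·P̄ = [639/34 -186/17 -254/17; -186/17 160/17 177/17; -254/17 177/17 667/51]
step 1: x̄ = F·x = [162/17, -41/17, -101/17]
step 1: P̄ = F·P·Fᵀ + Q = [601/34 -144/17 -617/34; -144/17 829/51 460/17; -617/34 460/17 1707/34]
step 1: y = z − H·x̄ = [-33/17]
step 1: S = H·P̄·Hᵀ + R = [7331/102]
step 1: K = P̄·Hᵀ·S⁻¹ = [1035/7331; -2998/7331; -5631/7331]
step 1: x' = x̄ + K·y = [67851/7331, -11861/7331, -32624/7331]
step 1: P' = (I − K·H)·P̄ = [119084/7331 -31677/7331 -75898/7331; -31677/7331 31047/7331 32861/7331; -75898/7331 32861/7331 57195/7331]
step 2: x̄ = F·x = [18160/7331, 58593/7331, 81959/7331]
step 2: P̄ = F·P·Fᵀ + Q = [90348/7331 -7645/7331 -29397/7331; -7645/7331 141046/7331 217280/7331; -29397/7331 217280/7331 366074/7331]
step 2: y = z − H·x̄ = [116154/7331]
step 2: S = H·P̄·Hᵀ + R = [731603/7331]
step 2: K = P̄·Hᵀ·S⁻¹ = [-39199/731603; -285869/731603; -485471/731603]
step 2: x' = x̄ + K·y = [1191214/731603, 1317963/731603, 487253/731603]
step 2: P' = (I − K·H)·P̄ = [8806753/731603 -2291486/731603 -5529520/731603; -2291486/731603 2928467/731603 2752911/731603; -5529520/731603 2752911/731603 4383951/731603]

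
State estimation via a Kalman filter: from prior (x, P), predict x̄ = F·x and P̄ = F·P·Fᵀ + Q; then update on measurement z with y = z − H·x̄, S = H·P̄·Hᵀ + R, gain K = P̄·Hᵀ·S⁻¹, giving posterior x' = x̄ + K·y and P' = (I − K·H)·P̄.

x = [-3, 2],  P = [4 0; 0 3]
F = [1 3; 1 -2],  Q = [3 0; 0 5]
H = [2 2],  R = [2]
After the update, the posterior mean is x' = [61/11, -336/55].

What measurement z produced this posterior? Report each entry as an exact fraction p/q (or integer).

z = [-1]

x̄ = F·x = [3, -7]
P̄ = F·P·Fᵀ + Q = [34 -14; -14 21]
S = H·P̄·Hᵀ + R = [110]
K = P̄·Hᵀ·S⁻¹ = [4/11; 7/55]
x' − x̄ = [28/11, 49/55] = K·y
y = (KᵀK)⁻¹·Kᵀ·(x' − x̄) = [7]
z = y + H·x̄ = [7] + [-8] = [-1]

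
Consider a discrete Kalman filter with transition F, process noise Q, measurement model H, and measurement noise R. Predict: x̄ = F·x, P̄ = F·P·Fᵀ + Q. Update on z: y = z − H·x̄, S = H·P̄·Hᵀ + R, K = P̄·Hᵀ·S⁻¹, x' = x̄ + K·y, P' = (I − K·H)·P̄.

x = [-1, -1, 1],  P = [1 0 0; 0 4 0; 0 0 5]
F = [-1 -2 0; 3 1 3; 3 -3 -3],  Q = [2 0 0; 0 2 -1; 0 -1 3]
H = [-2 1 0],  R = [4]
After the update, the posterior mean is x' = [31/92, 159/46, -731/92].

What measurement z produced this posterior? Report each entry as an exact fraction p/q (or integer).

x̄ = F·x = [3, -1, -3]
P̄ = F·P·Fᵀ + Q = [19 -11 21; -11 60 -49; 21 -49 93]
S = H·P̄·Hᵀ + R = [184]
K = P̄·Hᵀ·S⁻¹ = [-49/184; 41/92; -91/184]
x' − x̄ = [-245/92, 205/46, -455/92] = K·y
y = (KᵀK)⁻¹·Kᵀ·(x' − x̄) = [10]
z = y + H·x̄ = [10] + [-7] = [3]

z = [3]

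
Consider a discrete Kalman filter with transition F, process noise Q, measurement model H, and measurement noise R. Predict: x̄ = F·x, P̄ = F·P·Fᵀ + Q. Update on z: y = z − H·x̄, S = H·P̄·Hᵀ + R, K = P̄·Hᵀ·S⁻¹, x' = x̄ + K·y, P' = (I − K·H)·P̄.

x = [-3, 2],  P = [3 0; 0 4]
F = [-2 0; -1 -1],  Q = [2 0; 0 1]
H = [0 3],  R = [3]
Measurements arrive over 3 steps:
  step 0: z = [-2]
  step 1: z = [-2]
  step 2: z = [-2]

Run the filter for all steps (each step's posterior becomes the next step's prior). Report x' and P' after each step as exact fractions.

step 0: x' = [24/5, -3/5], P' = [242/25 6/25; 6/25 8/25]
step 1: x' = [-1624/443, -679/886], P' = [3278/443 248/443; 248/443 287/886]
step 2: x' = [-17428/27049, -13515/27049], P' = [181146/27049 14104/27049; 14104/27049 8721/27049]

step 0: x̄ = F·x = [6, 1]
step 0: P̄ = F·P·Fᵀ + Q = [14 6; 6 8]
step 0: y = z − H·x̄ = [-5]
step 0: S = H·P̄·Hᵀ + R = [75]
step 0: K = P̄·Hᵀ·S⁻¹ = [6/25; 8/25]
step 0: x' = x̄ + K·y = [24/5, -3/5]
step 0: P' = (I − K·H)·P̄ = [242/25 6/25; 6/25 8/25]
step 1: x̄ = F·x = [-48/5, -21/5]
step 1: P̄ = F·P·Fᵀ + Q = [1018/25 496/25; 496/25 287/25]
step 1: y = z − H·x̄ = [53/5]
step 1: S = H·P̄·Hᵀ + R = [2658/25]
step 1: K = P̄·Hᵀ·S⁻¹ = [248/443; 287/886]
step 1: x' = x̄ + K·y = [-1624/443, -679/886]
step 1: P' = (I − K·H)·P̄ = [3278/443 248/443; 248/443 287/886]
step 2: x̄ = F·x = [3248/443, 3927/886]
step 2: P̄ = F·P·Fᵀ + Q = [13998/443 7052/443; 7052/443 8721/886]
step 2: y = z − H·x̄ = [-13553/886]
step 2: S = H·P̄·Hᵀ + R = [81147/886]
step 2: K = P̄·Hᵀ·S⁻¹ = [14104/27049; 8721/27049]
step 2: x' = x̄ + K·y = [-17428/27049, -13515/27049]
step 2: P' = (I − K·H)·P̄ = [181146/27049 14104/27049; 14104/27049 8721/27049]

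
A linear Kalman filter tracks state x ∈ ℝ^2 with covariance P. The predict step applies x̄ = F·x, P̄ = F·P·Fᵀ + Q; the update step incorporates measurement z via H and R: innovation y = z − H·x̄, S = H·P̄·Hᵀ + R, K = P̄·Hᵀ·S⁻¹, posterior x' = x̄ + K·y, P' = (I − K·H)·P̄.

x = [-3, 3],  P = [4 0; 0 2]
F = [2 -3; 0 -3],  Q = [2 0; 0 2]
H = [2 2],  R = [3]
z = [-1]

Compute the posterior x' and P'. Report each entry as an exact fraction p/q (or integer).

x̄ = F·x = [-15, -9]
P̄ = F·P·Fᵀ + Q = [36 18; 18 20]
y = z − H·x̄ = [47]
S = H·P̄·Hᵀ + R = [371]
K = P̄·Hᵀ·S⁻¹ = [108/371; 76/371]
x' = x̄ + K·y = [-489/371, 233/371]
P' = (I − K·H)·P̄ = [1692/371 -1530/371; -1530/371 1644/371]

x' = [-489/371, 233/371]
P' = [1692/371 -1530/371; -1530/371 1644/371]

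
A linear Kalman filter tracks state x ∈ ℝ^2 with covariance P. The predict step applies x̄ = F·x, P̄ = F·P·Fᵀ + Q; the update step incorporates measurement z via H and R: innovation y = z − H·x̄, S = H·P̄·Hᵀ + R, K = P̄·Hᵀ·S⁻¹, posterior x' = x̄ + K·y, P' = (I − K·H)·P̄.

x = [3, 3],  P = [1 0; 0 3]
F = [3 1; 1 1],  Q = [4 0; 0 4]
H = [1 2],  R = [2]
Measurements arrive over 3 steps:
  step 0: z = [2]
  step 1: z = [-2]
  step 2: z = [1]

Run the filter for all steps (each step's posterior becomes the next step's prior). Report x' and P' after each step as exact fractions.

step 0: x̄ = F·x = [12, 6]
step 0: P̄ = F·P·Fᵀ + Q = [16 6; 6 8]
step 0: y = z − H·x̄ = [-22]
step 0: S = H·P̄·Hᵀ + R = [74]
step 0: K = P̄·Hᵀ·S⁻¹ = [14/37; 11/37]
step 0: x' = x̄ + K·y = [136/37, -20/37]
step 0: P' = (I − K·H)·P̄ = [200/37 -86/37; -86/37 54/37]
step 1: x̄ = F·x = [388/37, 116/37]
step 1: P̄ = F·P·Fᵀ + Q = [1486/37 310/37; 310/37 230/37]
step 1: y = z − H·x̄ = [-694/37]
step 1: S = H·P̄·Hᵀ + R = [3720/37]
step 1: K = P̄·Hᵀ·S⁻¹ = [351/620; 77/372]
step 1: x' = x̄ + K·y = [-41/310, -139/186]
step 1: P' = (I − K·H)·P̄ = [2461/310 -211/62; -211/62 355/186]
step 2: x̄ = F·x = [-532/465, -409/465]
step 2: P̄ = F·P·Fᵀ + Q = [26476/465 5632/465; 5632/465 3274/465]
step 2: y = z − H·x̄ = [121/31]
step 2: S = H·P̄·Hᵀ + R = [4202/31]
step 2: K = P̄·Hᵀ·S⁻¹ = [1258/2101; 406/2101]
step 2: x' = x̄ + K·y = [3418/2865, -359/2865]
step 2: P' = (I − K·H)·P̄ = [262876/31515 -112568/31515; -112568/31515 62374/31515]

step 0: x' = [136/37, -20/37], P' = [200/37 -86/37; -86/37 54/37]
step 1: x' = [-41/310, -139/186], P' = [2461/310 -211/62; -211/62 355/186]
step 2: x' = [3418/2865, -359/2865], P' = [262876/31515 -112568/31515; -112568/31515 62374/31515]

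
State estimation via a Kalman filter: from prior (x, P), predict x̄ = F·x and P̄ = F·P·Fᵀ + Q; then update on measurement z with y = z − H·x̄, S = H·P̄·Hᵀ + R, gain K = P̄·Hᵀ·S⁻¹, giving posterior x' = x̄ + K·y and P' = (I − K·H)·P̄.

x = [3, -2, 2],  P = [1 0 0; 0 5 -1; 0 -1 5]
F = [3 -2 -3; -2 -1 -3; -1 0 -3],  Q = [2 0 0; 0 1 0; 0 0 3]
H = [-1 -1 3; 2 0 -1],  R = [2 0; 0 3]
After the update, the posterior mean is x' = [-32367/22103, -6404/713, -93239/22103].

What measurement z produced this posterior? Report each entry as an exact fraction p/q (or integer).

z = [-2, 1]

x̄ = F·x = [7, -10, -9]
P̄ = F·P·Fᵀ + Q = [64 40 36; 40 49 44; 36 44 49]
S = H·P̄·Hᵀ + R = [156 -59; -59 164]
K = P̄·Hᵀ·S⁻¹ = [6084/22103 14588/22103; 296/713 263/713; 12345/22103 7541/22103]
x' − x̄ = [-187088/22103, 726/713, 105688/22103] = K·y
y = (KᵀK)⁻¹·Kᵀ·(x' − x̄) = [22, -22]
z = y + H·x̄ = [22, -22] + [-24, 23] = [-2, 1]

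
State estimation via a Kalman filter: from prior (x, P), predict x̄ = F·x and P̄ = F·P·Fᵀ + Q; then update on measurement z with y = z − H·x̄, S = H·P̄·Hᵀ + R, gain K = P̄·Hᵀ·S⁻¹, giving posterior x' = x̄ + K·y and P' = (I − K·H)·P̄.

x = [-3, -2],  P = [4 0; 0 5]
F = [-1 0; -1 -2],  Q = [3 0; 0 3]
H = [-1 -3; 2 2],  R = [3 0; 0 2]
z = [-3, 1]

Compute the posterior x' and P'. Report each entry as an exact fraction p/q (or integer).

x̄ = F·x = [3, 7]
P̄ = F·P·Fᵀ + Q = [7 4; 4 27]
y = z − H·x̄ = [21, -19]
S = H·P̄·Hᵀ + R = [277 -208; -208 170]
K = P̄·Hᵀ·S⁻¹ = [673/1913 1071/1913; -777/1913 -253/1913]
x' = x̄ + K·y = [-477/1913, 1881/1913]
P' = (I − K·H)·P̄ = [2616/1913 -1545/1913; -1545/1913 1292/1913]

x' = [-477/1913, 1881/1913]
P' = [2616/1913 -1545/1913; -1545/1913 1292/1913]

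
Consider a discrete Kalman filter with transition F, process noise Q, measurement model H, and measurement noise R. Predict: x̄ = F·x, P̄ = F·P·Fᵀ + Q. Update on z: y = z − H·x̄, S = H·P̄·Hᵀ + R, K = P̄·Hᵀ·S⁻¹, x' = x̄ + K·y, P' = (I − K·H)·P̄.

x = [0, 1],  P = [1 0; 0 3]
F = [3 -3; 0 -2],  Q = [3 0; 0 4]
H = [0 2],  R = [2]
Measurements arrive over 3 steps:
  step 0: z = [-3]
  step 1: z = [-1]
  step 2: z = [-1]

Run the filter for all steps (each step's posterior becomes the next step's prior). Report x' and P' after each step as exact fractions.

step 0: x' = [-27/11, -50/33], P' = [213/11 6/11; 6/11 16/33]
step 1: x' = [-1113/425, -96/425], P' = [73014/425 -12/425; -12/425 196/425]
step 2: x' = [-41091/5393, -2292/5393], P' = [8372517/5393 1248/5393; 1248/5393 2484/5393]

step 0: x̄ = F·x = [-3, -2]
step 0: P̄ = F·P·Fᵀ + Q = [39 18; 18 16]
step 0: y = z − H·x̄ = [1]
step 0: S = H·P̄·Hᵀ + R = [66]
step 0: K = P̄·Hᵀ·S⁻¹ = [6/11; 16/33]
step 0: x' = x̄ + K·y = [-27/11, -50/33]
step 0: P' = (I − K·H)·P̄ = [213/11 6/11; 6/11 16/33]
step 1: x̄ = F·x = [-31/11, 100/33]
step 1: P̄ = F·P·Fᵀ + Q = [1890/11 -4/11; -4/11 196/33]
step 1: y = z − H·x̄ = [-233/33]
step 1: S = H·P̄·Hᵀ + R = [850/33]
step 1: K = P̄·Hᵀ·S⁻¹ = [-12/425; 196/425]
step 1: x' = x̄ + K·y = [-1113/425, -96/425]
step 1: P' = (I − K·H)·P̄ = [73014/425 -12/425; -12/425 196/425]
step 2: x̄ = F·x = [-3051/425, 192/425]
step 2: P̄ = F·P·Fᵀ + Q = [660381/425 1248/425; 1248/425 2484/425]
step 2: y = z − H·x̄ = [-809/425]
step 2: S = H·P̄·Hᵀ + R = [10786/425]
step 2: K = P̄·Hᵀ·S⁻¹ = [1248/5393; 2484/5393]
step 2: x' = x̄ + K·y = [-41091/5393, -2292/5393]
step 2: P' = (I − K·H)·P̄ = [8372517/5393 1248/5393; 1248/5393 2484/5393]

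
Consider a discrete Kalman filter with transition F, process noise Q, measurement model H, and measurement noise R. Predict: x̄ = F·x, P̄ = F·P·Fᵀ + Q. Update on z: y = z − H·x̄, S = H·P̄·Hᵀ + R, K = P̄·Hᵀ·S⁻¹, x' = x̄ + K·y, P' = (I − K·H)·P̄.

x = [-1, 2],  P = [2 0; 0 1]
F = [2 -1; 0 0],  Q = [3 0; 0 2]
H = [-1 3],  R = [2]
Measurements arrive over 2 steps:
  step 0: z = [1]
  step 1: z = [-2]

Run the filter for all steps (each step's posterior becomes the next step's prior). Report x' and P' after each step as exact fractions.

step 0: x' = [-23/8, -9/16], P' = [15/2 9/4; 9/4 7/8]
step 1: x' = [-432/359, -345/359], P' = [3980/359 1194/359; 1194/359 430/359]

step 0: x̄ = F·x = [-4, 0]
step 0: P̄ = F·P·Fᵀ + Q = [12 0; 0 2]
step 0: y = z − H·x̄ = [-3]
step 0: S = H·P̄·Hᵀ + R = [32]
step 0: K = P̄·Hᵀ·S⁻¹ = [-3/8; 3/16]
step 0: x' = x̄ + K·y = [-23/8, -9/16]
step 0: P' = (I − K·H)·P̄ = [15/2 9/4; 9/4 7/8]
step 1: x̄ = F·x = [-83/16, 0]
step 1: P̄ = F·P·Fᵀ + Q = [199/8 0; 0 2]
step 1: y = z − H·x̄ = [-115/16]
step 1: S = H·P̄·Hᵀ + R = [359/8]
step 1: K = P̄·Hᵀ·S⁻¹ = [-199/359; 48/359]
step 1: x' = x̄ + K·y = [-432/359, -345/359]
step 1: P' = (I − K·H)·P̄ = [3980/359 1194/359; 1194/359 430/359]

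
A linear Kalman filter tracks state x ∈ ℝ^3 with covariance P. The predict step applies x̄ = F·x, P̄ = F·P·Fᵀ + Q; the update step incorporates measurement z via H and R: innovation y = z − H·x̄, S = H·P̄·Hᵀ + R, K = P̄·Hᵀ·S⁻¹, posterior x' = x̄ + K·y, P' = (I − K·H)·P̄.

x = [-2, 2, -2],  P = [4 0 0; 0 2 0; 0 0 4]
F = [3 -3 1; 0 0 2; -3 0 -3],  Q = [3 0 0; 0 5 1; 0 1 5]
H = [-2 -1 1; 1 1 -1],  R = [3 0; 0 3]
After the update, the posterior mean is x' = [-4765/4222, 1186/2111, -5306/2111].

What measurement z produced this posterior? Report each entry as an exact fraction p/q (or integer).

x̄ = F·x = [-14, -4, 12]
P̄ = F·P·Fᵀ + Q = [61 8 -48; 8 21 -23; -48 -23 77]
S = H·P̄·Hᵀ + R = [615 -434; -434 320]
K = P̄·Hᵀ·S⁻¹ = [-3091/4222 -5297/8444; 842/2111 1485/2111; -378/2111 -1489/2111]
x' − x̄ = [54343/4222, 9630/2111, -30638/2111] = K·y
y = (KᵀK)⁻¹·Kᵀ·(x' − x̄) = [-45, 32]
z = y + H·x̄ = [-45, 32] + [44, -30] = [-1, 2]

z = [-1, 2]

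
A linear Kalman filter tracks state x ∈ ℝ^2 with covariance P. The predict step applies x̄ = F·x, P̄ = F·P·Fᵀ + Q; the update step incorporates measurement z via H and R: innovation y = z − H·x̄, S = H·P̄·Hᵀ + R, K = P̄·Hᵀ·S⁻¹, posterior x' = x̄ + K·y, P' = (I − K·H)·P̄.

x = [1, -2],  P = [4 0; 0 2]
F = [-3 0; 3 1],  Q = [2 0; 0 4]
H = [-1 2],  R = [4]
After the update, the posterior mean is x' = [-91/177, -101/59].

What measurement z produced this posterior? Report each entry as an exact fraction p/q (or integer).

x̄ = F·x = [-3, 1]
P̄ = F·P·Fᵀ + Q = [38 -36; -36 42]
S = H·P̄·Hᵀ + R = [354]
K = P̄·Hᵀ·S⁻¹ = [-55/177; 20/59]
x' − x̄ = [440/177, -160/59] = K·y
y = (KᵀK)⁻¹·Kᵀ·(x' − x̄) = [-8]
z = y + H·x̄ = [-8] + [5] = [-3]

z = [-3]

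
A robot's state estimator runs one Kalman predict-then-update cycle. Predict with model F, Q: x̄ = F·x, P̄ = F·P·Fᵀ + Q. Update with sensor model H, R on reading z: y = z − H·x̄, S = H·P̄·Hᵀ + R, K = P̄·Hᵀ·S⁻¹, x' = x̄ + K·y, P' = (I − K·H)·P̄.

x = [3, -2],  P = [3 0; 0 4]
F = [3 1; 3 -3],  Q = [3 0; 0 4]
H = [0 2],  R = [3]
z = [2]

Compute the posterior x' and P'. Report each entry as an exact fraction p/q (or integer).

x' = [1057/271, 313/271]
P' = [8314/271 45/271; 45/271 201/271]

x̄ = F·x = [7, 15]
P̄ = F·P·Fᵀ + Q = [34 15; 15 67]
y = z − H·x̄ = [-28]
S = H·P̄·Hᵀ + R = [271]
K = P̄·Hᵀ·S⁻¹ = [30/271; 134/271]
x' = x̄ + K·y = [1057/271, 313/271]
P' = (I − K·H)·P̄ = [8314/271 45/271; 45/271 201/271]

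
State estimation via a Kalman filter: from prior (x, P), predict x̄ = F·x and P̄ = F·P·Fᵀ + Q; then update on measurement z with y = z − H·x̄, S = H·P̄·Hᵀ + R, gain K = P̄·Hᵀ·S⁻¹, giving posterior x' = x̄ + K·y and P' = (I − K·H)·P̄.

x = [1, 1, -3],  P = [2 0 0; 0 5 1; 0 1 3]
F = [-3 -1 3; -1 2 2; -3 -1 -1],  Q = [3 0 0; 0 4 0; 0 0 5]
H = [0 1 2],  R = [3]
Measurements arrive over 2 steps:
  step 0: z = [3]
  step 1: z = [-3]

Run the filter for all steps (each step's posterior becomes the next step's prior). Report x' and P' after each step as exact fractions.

step 0: x̄ = F·x = [-13, -5, -1]
step 0: P̄ = F·P·Fᵀ + Q = [47 18 12; 18 46 -14; 12 -14 33]
step 0: y = z − H·x̄ = [10]
step 0: S = H·P̄·Hᵀ + R = [125]
step 0: K = P̄·Hᵀ·S⁻¹ = [42/125; 18/125; 52/125]
step 0: x' = x̄ + K·y = [-241/25, -89/25, 79/25]
step 0: P' = (I − K·H)·P̄ = [4111/125 1494/125 -684/125; 1494/125 5426/125 -2686/125; -684/125 -2686/125 1421/125]
step 1: x̄ = F·x = [1049/25, 221/25, 733/25]
step 1: P̄ = F·P·Fᵀ + Q = [92981/125 -2051/125 56602/125; -2051/125 7271/125 5333/125; 56602/125 5333/125 43959/125]
step 1: y = z − H·x̄ = [-1762/25]
step 1: S = H·P̄·Hᵀ + R = [204814/125]
step 1: K = P̄·Hᵀ·S⁻¹ = [111153/204814; 17937/204814; 93251/204814]
step 1: x' = x̄ + K·y = [379966/102407, 273178/102407, -283592/102407]
step 1: P' = (I − K·H)·P̄ = [53510569/204814 -19310599/204814 9822029/204814; -19310599/204814 9339733/204814 -4642961/204814; 9822029/204814 -4642961/204814 2461357/204814]

step 0: x' = [-241/25, -89/25, 79/25], P' = [4111/125 1494/125 -684/125; 1494/125 5426/125 -2686/125; -684/125 -2686/125 1421/125]
step 1: x' = [379966/102407, 273178/102407, -283592/102407], P' = [53510569/204814 -19310599/204814 9822029/204814; -19310599/204814 9339733/204814 -4642961/204814; 9822029/204814 -4642961/204814 2461357/204814]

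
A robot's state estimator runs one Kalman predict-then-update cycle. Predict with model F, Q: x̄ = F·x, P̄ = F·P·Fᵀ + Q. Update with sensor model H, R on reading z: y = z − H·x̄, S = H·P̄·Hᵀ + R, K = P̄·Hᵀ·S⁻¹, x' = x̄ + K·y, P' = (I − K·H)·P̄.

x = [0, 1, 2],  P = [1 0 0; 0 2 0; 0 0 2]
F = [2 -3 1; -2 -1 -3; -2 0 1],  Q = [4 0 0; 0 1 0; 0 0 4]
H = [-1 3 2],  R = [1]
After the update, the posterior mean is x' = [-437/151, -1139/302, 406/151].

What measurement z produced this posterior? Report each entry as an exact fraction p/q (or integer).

x̄ = F·x = [-1, -7, 2]
P̄ = F·P·Fᵀ + Q = [28 -4 -2; -4 25 -2; -2 -2 10]
S = H·P̄·Hᵀ + R = [302]
K = P̄·Hᵀ·S⁻¹ = [-22/151; 75/302; 8/151]
x' − x̄ = [-286/151, 975/302, 104/151] = K·y
y = (KᵀK)⁻¹·Kᵀ·(x' − x̄) = [13]
z = y + H·x̄ = [13] + [-16] = [-3]

z = [-3]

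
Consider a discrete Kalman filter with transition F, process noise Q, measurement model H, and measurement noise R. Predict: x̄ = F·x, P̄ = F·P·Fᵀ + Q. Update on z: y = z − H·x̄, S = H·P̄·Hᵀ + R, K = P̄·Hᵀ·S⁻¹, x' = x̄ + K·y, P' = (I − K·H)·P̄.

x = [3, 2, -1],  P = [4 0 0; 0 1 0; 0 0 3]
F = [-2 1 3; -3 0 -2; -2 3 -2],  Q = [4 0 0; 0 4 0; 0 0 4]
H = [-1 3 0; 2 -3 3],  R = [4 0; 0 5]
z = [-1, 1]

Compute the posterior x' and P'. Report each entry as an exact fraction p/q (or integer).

x' = [-1184972/122063, -438305/122063, 397949/122063]
P' = [3308640/122063 1110252/122063 -1039618/122063; 1110252/122063 426212/122063 -295746/122063; -1039618/122063 -295746/122063 444751/122063]

x̄ = F·x = [-7, -7, 2]
P̄ = F·P·Fᵀ + Q = [48 6 1; 6 52 36; 1 36 41]
y = z − H·x̄ = [13, -12]
S = H·P̄·Hᵀ + R = [484 -189; -189 326]
K = P̄·Hᵀ·S⁻¹ = [5529/122063 33534/122063; 42096/122063 10926/122063; 38095/122063 28451/122063]
x' = x̄ + K·y = [-1184972/122063, -438305/122063, 397949/122063]
P' = (I − K·H)·P̄ = [3308640/122063 1110252/122063 -1039618/122063; 1110252/122063 426212/122063 -295746/122063; -1039618/122063 -295746/122063 444751/122063]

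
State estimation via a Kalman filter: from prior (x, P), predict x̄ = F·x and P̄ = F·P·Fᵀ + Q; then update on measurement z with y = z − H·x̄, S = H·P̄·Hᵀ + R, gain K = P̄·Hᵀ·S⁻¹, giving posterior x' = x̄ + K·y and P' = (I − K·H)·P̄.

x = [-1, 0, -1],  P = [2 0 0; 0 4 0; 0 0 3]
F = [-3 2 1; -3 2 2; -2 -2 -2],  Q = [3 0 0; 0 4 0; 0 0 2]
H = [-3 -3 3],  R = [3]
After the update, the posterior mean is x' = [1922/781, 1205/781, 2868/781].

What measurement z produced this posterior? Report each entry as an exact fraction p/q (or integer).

x̄ = F·x = [2, 1, 4]
P̄ = F·P·Fᵀ + Q = [40 40 -10; 40 50 -16; -10 -16 38]
S = H·P̄·Hᵀ + R = [2343]
K = P̄·Hᵀ·S⁻¹ = [-90/781; -106/781; 64/781]
x' − x̄ = [360/781, 424/781, -256/781] = K·y
y = (KᵀK)⁻¹·Kᵀ·(x' − x̄) = [-4]
z = y + H·x̄ = [-4] + [3] = [-1]

z = [-1]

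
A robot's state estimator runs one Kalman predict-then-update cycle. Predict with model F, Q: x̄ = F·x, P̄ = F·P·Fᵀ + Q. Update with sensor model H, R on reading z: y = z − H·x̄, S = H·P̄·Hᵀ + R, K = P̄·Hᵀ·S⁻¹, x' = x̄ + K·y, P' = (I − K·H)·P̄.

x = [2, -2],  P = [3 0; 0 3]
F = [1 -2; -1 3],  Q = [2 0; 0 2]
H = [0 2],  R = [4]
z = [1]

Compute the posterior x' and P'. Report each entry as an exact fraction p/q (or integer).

x' = [13/22, 8/33]
P' = [40/11 -7/11; -7/11 32/33]

x̄ = F·x = [6, -8]
P̄ = F·P·Fᵀ + Q = [17 -21; -21 32]
y = z − H·x̄ = [17]
S = H·P̄·Hᵀ + R = [132]
K = P̄·Hᵀ·S⁻¹ = [-7/22; 16/33]
x' = x̄ + K·y = [13/22, 8/33]
P' = (I − K·H)·P̄ = [40/11 -7/11; -7/11 32/33]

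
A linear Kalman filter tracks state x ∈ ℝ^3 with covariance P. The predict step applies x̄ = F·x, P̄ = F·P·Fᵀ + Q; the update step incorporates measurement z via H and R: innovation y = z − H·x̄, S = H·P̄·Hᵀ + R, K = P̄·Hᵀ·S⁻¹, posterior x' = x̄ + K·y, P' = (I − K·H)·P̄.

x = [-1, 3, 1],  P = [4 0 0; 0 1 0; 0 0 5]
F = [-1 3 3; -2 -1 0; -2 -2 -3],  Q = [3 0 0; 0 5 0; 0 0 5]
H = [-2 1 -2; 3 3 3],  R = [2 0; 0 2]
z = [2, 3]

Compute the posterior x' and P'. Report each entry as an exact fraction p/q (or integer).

x̄ = F·x = [13, -1, -7]
P̄ = F·P·Fᵀ + Q = [61 5 -43; 5 22 18; -43 18 70]
y = z − H·x̄ = [15, -12]
S = H·P̄·Hᵀ + R = [112 -273; -273 1019]
K = P̄·Hᵀ·S⁻¹ = [-12752/39599 -105/5657; 12399/39599 1224/5657; 171/39599 756/5657]
x' = x̄ + K·y = [332327/39599, 43570/39599, -338132/39599]
P' = (I − K·H)·P̄ = [2070942/39599 -8828/39599 -2062604/39599; -8828/39599 12074/39599 2466/39599; -2062604/39599 2466/39599 2063666/39599]

x' = [332327/39599, 43570/39599, -338132/39599]
P' = [2070942/39599 -8828/39599 -2062604/39599; -8828/39599 12074/39599 2466/39599; -2062604/39599 2466/39599 2063666/39599]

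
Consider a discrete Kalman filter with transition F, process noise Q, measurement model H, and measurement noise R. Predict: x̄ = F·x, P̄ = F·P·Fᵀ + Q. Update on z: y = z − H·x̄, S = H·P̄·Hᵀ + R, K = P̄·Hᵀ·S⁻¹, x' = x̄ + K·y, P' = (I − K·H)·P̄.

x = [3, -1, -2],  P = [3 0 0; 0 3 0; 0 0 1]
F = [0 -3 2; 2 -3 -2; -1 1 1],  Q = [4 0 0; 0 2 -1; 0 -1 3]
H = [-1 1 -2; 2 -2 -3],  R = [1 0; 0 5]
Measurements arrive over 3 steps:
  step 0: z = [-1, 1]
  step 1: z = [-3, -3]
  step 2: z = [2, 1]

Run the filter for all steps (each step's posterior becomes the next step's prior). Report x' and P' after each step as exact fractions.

step 0: x' = [4868/2855, 3377/2855, 374/2855], P' = [154909/11420 36914/2855 -4153/11420; 36914/2855 36731/2855 -833/2855; -4153/11420 -833/2855 2021/11420]
step 1: x' = [-277817/694158, -2639537/3123711, 3801013/3123711], P' = [1126058/115693 18499291/2082474 -559283/2082474; 18499291/2082474 161499521/18742266 -3621793/18742266; -559283/2082474 -3621793/18742266 3268349/18742266]
step 2: x' = [-116111927893/72747946028, -77182294767/72747946028, -24507890425/36373973014], P' = [3225510439139/363739730140 2933953985813/363739730140 -45296313773/181869865070; 2933953985813/363739730140 2853658199331/363739730140 -31795932011/181869865070; -45296313773/181869865070 -31795932011/181869865070 15817602776/90934932535]

step 0: x̄ = F·x = [-1, 13, -6]
step 0: P̄ = F·P·Fᵀ + Q = [35 23 -7; 23 45 -18; -7 -18 10]
step 0: y = z − H·x̄ = [-27, 11]
step 0: S = H·P̄·Hᵀ + R = [119 -19; -19 99]
step 0: K = P̄·Hᵀ·S⁻¹ = [1053/11420 5393/11420; 1483/2855 573/2855; -3221/11420 -1541/11420]
step 0: x' = x̄ + K·y = [4868/2855, 3377/2855, 374/2855]
step 0: P' = (I − K·H)·P̄ = [154909/11420 36914/2855 -4153/11420; 36914/2855 36731/2855 -833/2855; -4153/11420 -833/2855 2021/11420]
step 1: x̄ = F·x = [-9383/2855, -1143/2855, -1117/2855]
step 1: P̄ = F·P·Fᵀ + Q = [354016/2855 102921/2855 4469/2855; 102921/2855 48561/2855 -6931/2855; 4469/2855 -6931/2855 11111/2855]
step 1: y = z − H·x̄ = [-19039/2855, 4564/2855]
step 1: S = H·P̄·Hᵀ + R = [289634/2855 -338204/2855; -338204/2855 764414/2855]
step 1: K = P̄·Hᵀ·S⁻¹ = [-651187/2082474 1043471/2082474; 1124744/9371133 4170715/18742266; -2562472/9371133 -2525711/18742266]
step 1: x' = x̄ + K·y = [-277817/694158, -2639537/3123711, 3801013/3123711]
step 1: P' = (I − K·H)·P̄ = [1126058/115693 18499291/2082474 -559283/2082474; 18499291/2082474 161499521/18742266 -3621793/18742266; -559283/2082474 -3621793/18742266 3268349/18742266]
step 2: x̄ = F·x = [15520637/3123711, -2183768/3123711, 4823305/6247422]
step 2: P̄ = F·P·Fᵀ + Q = [1584999665/18742266 421326391/18742266 35207879/18742266; 421326391/18742266 232622633/18742266 -44177447/18742266; 35207879/18742266 -44177447/18742266 36626167/9371133]
step 2: y = z − H·x̄ = [28775132/3123711, -50100283/6247422]
step 2: S = H·P̄·Hᵀ + R = [802131211/9371133 -794905177/9371133; -794905177/9371133 1850118244/9371133]
step 2: K = P̄·Hᵀ·S⁻¹ = [-55185599117/181869865070 85489078929/181869865070; 23443970781/181869865070 35136716503/181869865070; -24885014671/90934932535 -12190638018/90934932535]
step 2: x' = x̄ + K·y = [-116111927893/72747946028, -77182294767/72747946028, -24507890425/36373973014]
step 2: P' = (I − K·H)·P̄ = [3225510439139/363739730140 2933953985813/363739730140 -45296313773/181869865070; 2933953985813/363739730140 2853658199331/363739730140 -31795932011/181869865070; -45296313773/181869865070 -31795932011/181869865070 15817602776/90934932535]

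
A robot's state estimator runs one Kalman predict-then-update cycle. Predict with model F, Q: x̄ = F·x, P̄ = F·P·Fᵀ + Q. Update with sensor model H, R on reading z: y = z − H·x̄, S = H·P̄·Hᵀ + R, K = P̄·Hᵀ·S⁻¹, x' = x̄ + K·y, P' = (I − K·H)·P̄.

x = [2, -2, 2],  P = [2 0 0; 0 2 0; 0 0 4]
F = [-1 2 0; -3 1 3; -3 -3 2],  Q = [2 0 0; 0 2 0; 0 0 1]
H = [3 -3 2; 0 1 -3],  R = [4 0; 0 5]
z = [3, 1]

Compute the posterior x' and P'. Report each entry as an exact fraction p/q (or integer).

x̄ = F·x = [-6, -2, 4]
P̄ = F·P·Fᵀ + Q = [12 10 -6; 10 58 36; -6 36 53]
y = z − H·x̄ = [7, 15]
S = H·P̄·Hᵀ + R = [162 -12; -12 324]
K = P̄·Hᵀ·S⁻¹ = [-67/2181 62/727; -997/2181 -249/1454; -221/1454 -3361/8724]
x' = x̄ + K·y = [-10765/2181, -33887/4362, -8267/2908]
P' = (I − K·H)·P̄ = [6854/727 8762/727 8452/2181; 8762/727 12013/727 25271/4362; 8452/2181 25271/4362 7483/2908]

x' = [-10765/2181, -33887/4362, -8267/2908]
P' = [6854/727 8762/727 8452/2181; 8762/727 12013/727 25271/4362; 8452/2181 25271/4362 7483/2908]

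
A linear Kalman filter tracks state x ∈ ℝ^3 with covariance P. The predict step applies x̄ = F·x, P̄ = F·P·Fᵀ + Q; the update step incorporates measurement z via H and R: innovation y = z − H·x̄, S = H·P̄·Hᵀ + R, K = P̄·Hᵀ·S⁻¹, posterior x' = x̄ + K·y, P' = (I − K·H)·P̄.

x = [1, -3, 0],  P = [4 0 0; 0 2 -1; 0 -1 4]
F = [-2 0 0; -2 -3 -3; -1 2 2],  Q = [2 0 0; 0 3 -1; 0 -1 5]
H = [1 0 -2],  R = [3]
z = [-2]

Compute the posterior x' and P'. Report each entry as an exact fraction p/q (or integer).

x̄ = F·x = [-2, 7, -7]
P̄ = F·P·Fᵀ + Q = [18 16 8; 16 55 -17; 8 -17 25]
y = z − H·x̄ = [-14]
S = H·P̄·Hᵀ + R = [89]
K = P̄·Hᵀ·S⁻¹ = [2/89; 50/89; -42/89]
x' = x̄ + K·y = [-206/89, -77/89, -35/89]
P' = (I − K·H)·P̄ = [1598/89 1324/89 796/89; 1324/89 2395/89 587/89; 796/89 587/89 461/89]

x' = [-206/89, -77/89, -35/89]
P' = [1598/89 1324/89 796/89; 1324/89 2395/89 587/89; 796/89 587/89 461/89]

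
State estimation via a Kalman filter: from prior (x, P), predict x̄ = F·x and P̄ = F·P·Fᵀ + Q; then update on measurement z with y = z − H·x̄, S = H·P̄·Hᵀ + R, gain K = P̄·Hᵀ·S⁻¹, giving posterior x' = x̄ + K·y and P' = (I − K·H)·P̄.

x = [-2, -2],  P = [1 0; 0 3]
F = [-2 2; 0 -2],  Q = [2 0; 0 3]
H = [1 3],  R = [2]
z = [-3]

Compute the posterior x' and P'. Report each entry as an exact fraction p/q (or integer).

x' = [270/83, -163/83]
P' = [1170/83 -402/83; -402/83 156/83]

x̄ = F·x = [0, 4]
P̄ = F·P·Fᵀ + Q = [18 -12; -12 15]
y = z − H·x̄ = [-15]
S = H·P̄·Hᵀ + R = [83]
K = P̄·Hᵀ·S⁻¹ = [-18/83; 33/83]
x' = x̄ + K·y = [270/83, -163/83]
P' = (I − K·H)·P̄ = [1170/83 -402/83; -402/83 156/83]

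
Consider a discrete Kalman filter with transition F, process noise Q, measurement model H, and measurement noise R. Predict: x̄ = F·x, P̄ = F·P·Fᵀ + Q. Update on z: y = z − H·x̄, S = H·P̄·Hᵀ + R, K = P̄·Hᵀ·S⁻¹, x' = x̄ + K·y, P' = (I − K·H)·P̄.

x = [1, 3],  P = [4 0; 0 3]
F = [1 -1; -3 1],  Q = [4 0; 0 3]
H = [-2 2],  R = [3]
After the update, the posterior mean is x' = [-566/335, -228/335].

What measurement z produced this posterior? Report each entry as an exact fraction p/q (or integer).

x̄ = F·x = [-2, 0]
P̄ = F·P·Fᵀ + Q = [11 -15; -15 42]
S = H·P̄·Hᵀ + R = [335]
K = P̄·Hᵀ·S⁻¹ = [-52/335; 114/335]
x' − x̄ = [104/335, -228/335] = K·y
y = (KᵀK)⁻¹·Kᵀ·(x' − x̄) = [-2]
z = y + H·x̄ = [-2] + [4] = [2]

z = [2]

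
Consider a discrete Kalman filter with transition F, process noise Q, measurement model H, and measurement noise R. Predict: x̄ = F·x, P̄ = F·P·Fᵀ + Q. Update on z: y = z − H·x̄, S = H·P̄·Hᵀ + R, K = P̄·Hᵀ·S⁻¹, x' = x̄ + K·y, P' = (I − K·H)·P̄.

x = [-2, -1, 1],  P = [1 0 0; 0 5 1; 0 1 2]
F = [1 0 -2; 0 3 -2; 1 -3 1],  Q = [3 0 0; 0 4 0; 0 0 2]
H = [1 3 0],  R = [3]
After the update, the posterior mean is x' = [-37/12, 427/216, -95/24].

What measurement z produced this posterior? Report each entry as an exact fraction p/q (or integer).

x̄ = F·x = [-4, -5, 2]
P̄ = F·P·Fᵀ + Q = [12 2 3; 2 45 -40; 3 -40 44]
S = H·P̄·Hᵀ + R = [432]
K = P̄·Hᵀ·S⁻¹ = [1/24; 137/432; -13/48]
x' − x̄ = [11/12, 1507/216, -143/24] = K·y
y = (KᵀK)⁻¹·Kᵀ·(x' − x̄) = [22]
z = y + H·x̄ = [22] + [-19] = [3]

z = [3]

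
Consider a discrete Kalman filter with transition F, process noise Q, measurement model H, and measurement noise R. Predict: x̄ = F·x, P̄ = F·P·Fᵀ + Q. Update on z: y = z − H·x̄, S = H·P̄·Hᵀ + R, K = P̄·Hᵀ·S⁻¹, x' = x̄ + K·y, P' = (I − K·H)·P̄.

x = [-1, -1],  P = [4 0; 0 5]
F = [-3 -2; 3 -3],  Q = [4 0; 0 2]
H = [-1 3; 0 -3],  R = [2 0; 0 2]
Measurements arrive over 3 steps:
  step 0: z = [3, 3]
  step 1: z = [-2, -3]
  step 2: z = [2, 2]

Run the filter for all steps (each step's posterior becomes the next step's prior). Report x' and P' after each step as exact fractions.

step 0: x' = [-63049/11920, -4191/4768], P' = [11139/2980 741/1192; 741/1192 511/2384]
step 1: x' = [43472889/11789974, 16427877/23579948], P' = [15441270/5894987 2346171/5894987; 2346171/5894987 1999721/11789974]
step 2: x' = [-27461228121/8439595999, -4040693337/8439595999], P' = [21837311184/8439595999 3322782732/8439595999; 3322782732/8439595999 1426608221/8439595999]

step 0: x̄ = F·x = [5, 0]
step 0: P̄ = F·P·Fᵀ + Q = [60 -6; -6 83]
step 0: y = z − H·x̄ = [8, 3]
step 0: S = H·P̄·Hᵀ + R = [845 -765; -765 749]
step 0: K = P̄·Hᵀ·S⁻¹ = [-11163/11920 -2223/2384; 51/4768 -1533/4768]
step 0: x' = x̄ + K·y = [-63049/11920, -4191/4768]
step 0: P' = (I − K·H)·P̄ = [11139/2980 741/1192; 741/1192 511/2384]
step 1: x̄ = F·x = [105051/5960, -315429/23840]
step 1: P̄ = F·P·Fᵀ + Q = [34239/745 -90861/2980; -90861/2980 314459/11920]
step 1: y = z − H·x̄ = [1318811/23840, -1017807/23840]
step 1: S = H·P̄·Hᵀ + R = [5582459/11920 -3920463/11920; -3920463/11920 2853971/11920]
step 1: K = P̄·Hᵀ·S⁻¹ = [-8402757/11789974 -7038513/11789974; 1306821/23579948 -5999163/23579948]
step 1: x' = x̄ + K·y = [43472889/11789974, 16427877/23579948]
step 1: P' = (I − K·H)·P̄ = [15441270/5894987 2346171/5894987; 2346171/5894987 1999721/11789974]
step 2: x̄ = F·x = [-73423272/5894987, 211553703/23579948]
step 2: P̄ = F·P·Fᵀ + Q = [194704872/5894987 -125933754/5894987; -125933754/5894987 235058141/11789974]
step 2: y = z − H·x̄ = [-881194301/23579948, 681821005/23579948]
step 2: S = H·P̄·Hᵀ + R = [4039718009/11789974 -2871125793/11789974; -2871125793/11789974 2139103217/11789974]
step 2: K = P̄·Hᵀ·S⁻¹ = [-5934481494/8439595999 -4984174098/8439595999; 957041931/16879191998 -4279824663/16879191998]
step 2: x' = x̄ + K·y = [-27461228121/8439595999, -4040693337/8439595999]
step 2: P' = (I − K·H)·P̄ = [21837311184/8439595999 3322782732/8439595999; 3322782732/8439595999 1426608221/8439595999]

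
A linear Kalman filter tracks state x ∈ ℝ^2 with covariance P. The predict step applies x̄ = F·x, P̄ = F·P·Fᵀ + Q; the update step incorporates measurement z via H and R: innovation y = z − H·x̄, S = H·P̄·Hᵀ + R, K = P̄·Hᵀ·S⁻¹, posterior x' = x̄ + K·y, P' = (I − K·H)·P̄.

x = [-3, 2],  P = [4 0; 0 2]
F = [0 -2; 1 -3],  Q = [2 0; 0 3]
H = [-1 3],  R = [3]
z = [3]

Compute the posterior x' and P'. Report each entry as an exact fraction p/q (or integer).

x̄ = F·x = [-4, -9]
P̄ = F·P·Fᵀ + Q = [10 12; 12 25]
y = z − H·x̄ = [26]
S = H·P̄·Hᵀ + R = [166]
K = P̄·Hᵀ·S⁻¹ = [13/83; 63/166]
x' = x̄ + K·y = [6/83, 72/83]
P' = (I − K·H)·P̄ = [492/83 177/83; 177/83 181/166]

x' = [6/83, 72/83]
P' = [492/83 177/83; 177/83 181/166]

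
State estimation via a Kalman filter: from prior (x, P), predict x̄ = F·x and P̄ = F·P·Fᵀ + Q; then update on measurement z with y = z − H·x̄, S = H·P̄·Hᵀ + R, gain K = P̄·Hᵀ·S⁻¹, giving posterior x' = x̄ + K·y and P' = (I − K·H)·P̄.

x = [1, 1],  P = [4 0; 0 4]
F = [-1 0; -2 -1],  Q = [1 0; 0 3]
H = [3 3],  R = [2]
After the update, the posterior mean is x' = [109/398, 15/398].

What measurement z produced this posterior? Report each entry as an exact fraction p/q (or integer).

z = [1]

x̄ = F·x = [-1, -3]
P̄ = F·P·Fᵀ + Q = [5 8; 8 23]
S = H·P̄·Hᵀ + R = [398]
K = P̄·Hᵀ·S⁻¹ = [39/398; 93/398]
x' − x̄ = [507/398, 1209/398] = K·y
y = (KᵀK)⁻¹·Kᵀ·(x' − x̄) = [13]
z = y + H·x̄ = [13] + [-12] = [1]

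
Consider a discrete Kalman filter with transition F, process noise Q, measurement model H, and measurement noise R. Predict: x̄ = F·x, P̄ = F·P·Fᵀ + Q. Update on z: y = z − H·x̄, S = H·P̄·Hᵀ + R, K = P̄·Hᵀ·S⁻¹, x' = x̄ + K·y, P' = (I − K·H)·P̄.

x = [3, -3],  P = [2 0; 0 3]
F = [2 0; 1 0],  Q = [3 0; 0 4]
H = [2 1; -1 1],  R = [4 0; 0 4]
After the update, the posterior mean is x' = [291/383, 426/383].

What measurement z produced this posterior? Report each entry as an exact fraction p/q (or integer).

z = [2, 1]

x̄ = F·x = [6, 3]
P̄ = F·P·Fᵀ + Q = [11 4; 4 6]
S = H·P̄·Hᵀ + R = [70 -12; -12 13]
K = P̄·Hᵀ·S⁻¹ = [127/383 -89/383; 103/383 154/383]
x' − x̄ = [-2007/383, -723/383] = K·y
y = (KᵀK)⁻¹·Kᵀ·(x' − x̄) = [-13, 4]
z = y + H·x̄ = [-13, 4] + [15, -3] = [2, 1]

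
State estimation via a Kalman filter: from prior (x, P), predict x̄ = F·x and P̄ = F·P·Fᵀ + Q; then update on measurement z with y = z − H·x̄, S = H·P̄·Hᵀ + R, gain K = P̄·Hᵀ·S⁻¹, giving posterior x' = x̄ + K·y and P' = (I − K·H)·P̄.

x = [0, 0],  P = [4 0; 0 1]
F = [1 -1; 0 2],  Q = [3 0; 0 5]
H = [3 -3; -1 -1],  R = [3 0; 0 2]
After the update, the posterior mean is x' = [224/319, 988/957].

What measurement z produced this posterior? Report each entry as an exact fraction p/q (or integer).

z = [-1, -2]

x̄ = F·x = [0, 0]
P̄ = F·P·Fᵀ + Q = [8 -2; -2 9]
S = H·P̄·Hᵀ + R = [192 3; 3 15]
K = P̄·Hᵀ·S⁻¹ = [52/319 -138/319; -158/957 -415/957]
x' − x̄ = [224/319, 988/957] = K·y
y = (KᵀK)⁻¹·Kᵀ·(x' − x̄) = [-1, -2]
z = y + H·x̄ = [-1, -2] + [0, 0] = [-1, -2]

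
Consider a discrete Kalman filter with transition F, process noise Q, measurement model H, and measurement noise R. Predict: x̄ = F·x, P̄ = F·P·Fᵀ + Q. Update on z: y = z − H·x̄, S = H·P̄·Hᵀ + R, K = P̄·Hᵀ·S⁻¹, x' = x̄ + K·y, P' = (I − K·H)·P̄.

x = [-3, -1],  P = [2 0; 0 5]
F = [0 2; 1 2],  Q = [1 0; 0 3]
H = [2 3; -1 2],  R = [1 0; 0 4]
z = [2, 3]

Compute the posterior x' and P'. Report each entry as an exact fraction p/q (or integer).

x' = [-40/4183, 65/94]
P' = [2542/4183 -15/47; -15/47 25/94]

x̄ = F·x = [-2, -5]
P̄ = F·P·Fᵀ + Q = [21 20; 20 25]
y = z − H·x̄ = [21, 11]
S = H·P̄·Hᵀ + R = [550 128; 128 45]
K = P̄·Hᵀ·S⁻¹ = [1079/4183 -1303/4183; 15/94 10/47]
x' = x̄ + K·y = [-40/4183, 65/94]
P' = (I − K·H)·P̄ = [2542/4183 -15/47; -15/47 25/94]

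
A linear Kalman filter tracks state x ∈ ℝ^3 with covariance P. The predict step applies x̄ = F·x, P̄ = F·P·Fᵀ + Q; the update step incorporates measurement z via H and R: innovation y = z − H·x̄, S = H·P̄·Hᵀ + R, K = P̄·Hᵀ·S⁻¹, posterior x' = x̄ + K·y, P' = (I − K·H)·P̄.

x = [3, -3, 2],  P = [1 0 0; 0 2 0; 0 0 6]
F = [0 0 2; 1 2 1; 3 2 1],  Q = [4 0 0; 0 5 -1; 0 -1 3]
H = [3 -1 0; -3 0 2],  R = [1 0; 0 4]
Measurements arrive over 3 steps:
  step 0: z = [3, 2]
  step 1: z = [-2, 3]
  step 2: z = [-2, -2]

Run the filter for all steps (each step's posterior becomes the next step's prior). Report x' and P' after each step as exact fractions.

step 0: x' = [286/1555, -3989/1555, 2223/1555], P' = [3202/1555 8982/1555 4956/1555; 8982/1555 26602/1555 13976/1555; 4956/1555 13976/1555 9118/1555]
step 1: x' = [-4177338/8640439, 6334841/17280878, 12148763/17280878], P' = [25186300/8640439 71268194/8640439 41314238/8640439; 71268194/8640439 209444486/8640439 117532224/8640439; 41314238/8640439 117532224/8640439 75804260/8640439]
step 2: x' = [-52642381114/66646793611, -58645001383/133293587222, -292235822377/133293587222], P' = [200317503188/66646793611 567092513470/66646793611 328907638010/66646793611; 567092513470/66646793611 1665445158668/66646793611 935973539166/66646793611; 328907638010/66646793611 935973539166/66646793611 602013070370/66646793611]

step 0: x̄ = F·x = [4, -1, 5]
step 0: P̄ = F·P·Fᵀ + Q = [28 12 12; 12 20 16; 12 16 26]
step 0: y = z − H·x̄ = [-10, 4]
step 0: S = H·P̄·Hᵀ + R = [201 -176; -176 216]
step 0: K = P̄·Hᵀ·S⁻¹ = [624/1555 153/3110; 344/1555 503/3110; 892/1555 842/1555]
step 0: x' = x̄ + K·y = [286/1555, -3989/1555, 2223/1555]
step 0: P' = (I − K·H)·P̄ = [3202/1555 8982/1555 4956/1555; 8982/1555 26602/1555 13976/1555; 4956/1555 13976/1555 9118/1555]
step 1: x̄ = F·x = [4446/1555, -5469/1555, -4897/1555]
step 1: P̄ = F·P·Fᵀ + Q = [42692/1555 84052/1555 103876/1555; 84052/1555 228247/1555 271161/1555; 103876/1555 271161/1555 342433/1555]
step 1: y = z − H·x̄ = [-21917/1555, 27797/1555]
step 1: S = H·P̄·Hᵀ + R = [109718/1555 -51138/1555; -51138/1555 513668/1555]
step 1: K = P̄·Hᵀ·S⁻¹ = [4290706/8640439 1767394/8640439; 4360096/8640439 10629933/17280878; 6410490/8640439 13832903/17280878]
step 1: x' = x̄ + K·y = [-4177338/8640439, 6334841/17280878, 12148763/17280878]
step 1: P' = (I − K·H)·P̄ = [25186300/8640439 71268194/8640439 41314238/8640439; 71268194/8640439 209444486/8640439 117532224/8640439; 41314238/8640439 117532224/8640439 75804260/8640439]
step 2: x̄ = F·x = [12148763/8640439, 16463769/17280878, -245583/17280878]
step 2: P̄ = F·P·Fᵀ + Q = [337778796/8640439 704365892/8640439 869622844/8640439; 704365892/8640439 1819800847/8640439 2186032065/8640439; 869622844/8640439 2186032065/8640439 2739412873/8640439]
step 2: y = z − H·x̄ = [-90990565/17280878, 19410994/8640439]
step 2: S = H·P̄·Hᵀ + R = [642255098/8640439 -81238554/8640439; -81238554/8640439 3596748284/8640439]
step 2: K = P̄·Hᵀ·S⁻¹ = [33859996094/66646793611 14215691614/66646793611; 35832381742/66646793611 85334768961/133293587222; 50749374864/66646793611 108651613355/133293587222]
step 2: x' = x̄ + K·y = [-52642381114/66646793611, -58645001383/133293587222, -292235822377/133293587222]
step 2: P' = (I − K·H)·P̄ = [200317503188/66646793611 567092513470/66646793611 328907638010/66646793611; 567092513470/66646793611 1665445158668/66646793611 935973539166/66646793611; 328907638010/66646793611 935973539166/66646793611 602013070370/66646793611]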